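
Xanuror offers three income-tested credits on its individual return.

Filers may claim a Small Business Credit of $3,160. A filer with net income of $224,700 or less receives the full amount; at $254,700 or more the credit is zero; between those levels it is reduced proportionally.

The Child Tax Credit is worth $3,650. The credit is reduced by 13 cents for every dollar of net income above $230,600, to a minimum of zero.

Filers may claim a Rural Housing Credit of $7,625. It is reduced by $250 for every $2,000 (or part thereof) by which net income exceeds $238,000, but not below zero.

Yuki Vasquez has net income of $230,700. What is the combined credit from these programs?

Small Business Credit: $230,700 is $6,000 into a $30,000 phase-out range, leaving 24,000/30,000 of the credit: $3,160 × 24,000/30,000 = $2,528.
Child Tax Credit: 13% of the $100 excess over $230,600 is $13; credit = $3,650 − $13 = $3,637.
Rural Housing Credit: $230,700 is at or below the $238,000 threshold, so the full $7,625 applies.
Total: $2,528 + $3,637 + $7,625 = $13,790.

$13,790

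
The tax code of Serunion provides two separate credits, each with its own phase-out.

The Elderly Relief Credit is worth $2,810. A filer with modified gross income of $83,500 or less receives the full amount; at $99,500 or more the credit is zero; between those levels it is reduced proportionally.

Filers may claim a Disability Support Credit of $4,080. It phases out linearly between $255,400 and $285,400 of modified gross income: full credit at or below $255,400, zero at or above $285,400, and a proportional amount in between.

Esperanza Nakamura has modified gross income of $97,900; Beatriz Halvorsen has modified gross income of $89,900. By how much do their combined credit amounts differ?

Esperanza ($97,900): Elderly Relief Credit: $97,900 is $14,400 into a $16,000 phase-out range, leaving 1,600/16,000 of the credit: $2,810 × 1,600/16,000 = $281. Disability Support Credit: $97,900 is at or below the $255,400 threshold, so the full $4,080 applies. total $281 + $4,080 = $4,361
Beatriz ($89,900): Elderly Relief Credit: $89,900 is $6,400 into a $16,000 phase-out range, leaving 9,600/16,000 of the credit: $2,810 × 9,600/16,000 = $1,686. Disability Support Credit: $89,900 is at or below the $255,400 threshold, so the full $4,080 applies. total $1,686 + $4,080 = $5,766
Difference: |$4,361 − $5,766| = $1,405.

$1,405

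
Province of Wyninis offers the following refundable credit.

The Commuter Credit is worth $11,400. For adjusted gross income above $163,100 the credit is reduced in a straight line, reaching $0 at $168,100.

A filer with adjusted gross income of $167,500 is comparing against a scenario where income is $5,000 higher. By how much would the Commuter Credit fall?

At $167,500 — $167,500 is $4,400 into a $5,000 phase-out range, leaving 600/5,000 of the credit: $11,400 × 600/5,000 = $1,368.
At $172,500 — $172,500 is at or above $168,100, so the credit is $0.
Lost: $1,368 − $0 = $1,368.

$1,368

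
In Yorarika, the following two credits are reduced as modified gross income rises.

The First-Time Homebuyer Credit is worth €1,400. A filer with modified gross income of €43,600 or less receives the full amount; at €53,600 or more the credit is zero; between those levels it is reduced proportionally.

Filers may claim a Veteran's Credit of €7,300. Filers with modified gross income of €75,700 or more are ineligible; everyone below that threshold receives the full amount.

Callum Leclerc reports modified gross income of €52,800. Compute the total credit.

€7,412

First-Time Homebuyer Credit: €52,800 is €9,200 into a €10,000 phase-out range, leaving 800/10,000 of the credit: €1,400 × 800/10,000 = €112.
Veteran's Credit: €52,800 is below the €75,700 cutoff, so the full €7,300 applies.
Total: €112 + €7,300 = €7,412.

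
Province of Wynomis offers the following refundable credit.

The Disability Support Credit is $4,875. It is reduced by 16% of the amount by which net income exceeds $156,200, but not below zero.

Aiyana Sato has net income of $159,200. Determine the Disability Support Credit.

Disability Support Credit: 16% of the $3,000 excess over $156,200 is $480; credit = $4,875 − $480 = $4,395.

$4,395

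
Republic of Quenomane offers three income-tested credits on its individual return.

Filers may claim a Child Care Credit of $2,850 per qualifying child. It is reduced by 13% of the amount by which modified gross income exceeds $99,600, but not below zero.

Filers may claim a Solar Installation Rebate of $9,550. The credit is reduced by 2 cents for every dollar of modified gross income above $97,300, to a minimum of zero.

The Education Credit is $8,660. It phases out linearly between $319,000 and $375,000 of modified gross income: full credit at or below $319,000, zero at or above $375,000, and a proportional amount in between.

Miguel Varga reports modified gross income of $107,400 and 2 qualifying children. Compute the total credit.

$22,694

Child Care Credit: base = 2 × $2,850 = $5,700. 13% of the $7,800 excess over $99,600 is $1,014; credit = $5,700 − $1,014 = $4,686.
Solar Installation Rebate: 2% of the $10,100 excess over $97,300 is $202; credit = $9,550 − $202 = $9,348.
Education Credit: $107,400 is at or below the $319,000 threshold, so the full $8,660 applies.
Total: $4,686 + $9,348 + $8,660 = $22,694.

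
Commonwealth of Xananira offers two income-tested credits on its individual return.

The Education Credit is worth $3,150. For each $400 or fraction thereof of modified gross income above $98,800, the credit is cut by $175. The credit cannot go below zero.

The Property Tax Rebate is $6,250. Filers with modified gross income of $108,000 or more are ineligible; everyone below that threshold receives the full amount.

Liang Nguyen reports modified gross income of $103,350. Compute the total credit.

Education Credit: income exceeds $98,800 by $4,550, which is 12 full-or-partial $400 increments; reduction = 12 × $175 = $2,100, leaving $1,050.
Property Tax Rebate: $103,350 is below the $108,000 cutoff, so the full $6,250 applies.
Total: $1,050 + $6,250 = $7,300.

$7,300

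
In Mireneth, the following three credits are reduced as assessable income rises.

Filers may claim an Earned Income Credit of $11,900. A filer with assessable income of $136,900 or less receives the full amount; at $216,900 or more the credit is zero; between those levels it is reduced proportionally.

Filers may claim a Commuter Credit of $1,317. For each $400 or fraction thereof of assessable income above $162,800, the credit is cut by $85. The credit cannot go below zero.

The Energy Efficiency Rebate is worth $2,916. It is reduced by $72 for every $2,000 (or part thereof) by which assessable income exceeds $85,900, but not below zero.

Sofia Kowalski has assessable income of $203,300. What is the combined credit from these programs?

$2,023

Earned Income Credit: $203,300 is $66,400 into a $80,000 phase-out range, leaving 13,600/80,000 of the credit: $11,900 × 13,600/80,000 = $2,023.
Commuter Credit: income exceeds $162,800 by $40,500 → 102 increments × $85 = $8,670 ≥ base, so the credit is $0.
Energy Efficiency Rebate: income exceeds $85,900 by $117,400 → 59 increments × $72 = $4,248 ≥ base, so the credit is $0.
Total: $2,023 + $0 + $0 = $2,023.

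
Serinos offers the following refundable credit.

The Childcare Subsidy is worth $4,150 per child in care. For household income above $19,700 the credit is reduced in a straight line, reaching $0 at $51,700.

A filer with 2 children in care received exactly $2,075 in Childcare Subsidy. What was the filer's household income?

$43,700

Full credit = 2 × $4,150 = $8,300.
$2,075 is 2,075/8,300 of the full $8,300, so 6,225/8,300 of the $32,000 range has been used: income = $19,700 + $32,000 × 6,225/8,300 = $43,700.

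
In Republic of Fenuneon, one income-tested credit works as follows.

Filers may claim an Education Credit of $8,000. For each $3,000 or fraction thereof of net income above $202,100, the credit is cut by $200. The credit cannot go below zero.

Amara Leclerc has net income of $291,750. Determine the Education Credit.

$2,000

Education Credit: income exceeds $202,100 by $89,650, which is 30 full-or-partial $3,000 increments; reduction = 30 × $200 = $6,000, leaving $2,000.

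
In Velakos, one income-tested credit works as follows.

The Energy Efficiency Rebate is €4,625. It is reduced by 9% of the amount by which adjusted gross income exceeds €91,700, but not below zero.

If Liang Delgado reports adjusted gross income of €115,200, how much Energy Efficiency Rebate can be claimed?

€2,510

Energy Efficiency Rebate: 9% of the €23,500 excess over €91,700 is €2,115; credit = €4,625 − €2,115 = €2,510.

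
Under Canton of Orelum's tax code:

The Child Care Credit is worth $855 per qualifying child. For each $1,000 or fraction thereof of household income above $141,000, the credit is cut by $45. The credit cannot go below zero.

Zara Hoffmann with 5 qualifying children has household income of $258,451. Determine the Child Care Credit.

Child Care Credit: base = 5 × $855 = $4,275. income exceeds $141,000 by $117,451 → 118 increments × $45 = $5,310 ≥ base, so the credit is $0.

$0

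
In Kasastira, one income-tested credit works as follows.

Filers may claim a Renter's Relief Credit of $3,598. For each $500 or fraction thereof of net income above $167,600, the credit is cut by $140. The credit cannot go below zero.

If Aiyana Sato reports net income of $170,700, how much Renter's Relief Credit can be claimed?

Renter's Relief Credit: income exceeds $167,600 by $3,100, which is 7 full-or-partial $500 increments; reduction = 7 × $140 = $980, leaving $2,618.

$2,618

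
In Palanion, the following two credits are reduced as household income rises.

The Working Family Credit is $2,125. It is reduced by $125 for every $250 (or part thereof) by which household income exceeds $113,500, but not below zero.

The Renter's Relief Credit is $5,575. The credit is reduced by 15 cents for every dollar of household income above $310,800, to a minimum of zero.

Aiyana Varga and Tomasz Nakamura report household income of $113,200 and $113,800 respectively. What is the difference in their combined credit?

Aiyana ($113,200): Working Family Credit: $113,200 is at or below the $113,500 threshold, so the full $2,125 applies. Renter's Relief Credit: $113,200 is at or below the $310,800 threshold, so the full $5,575 applies. total $2,125 + $5,575 = $7,700
Tomasz ($113,800): Working Family Credit: income exceeds $113,500 by $300, which is 2 full-or-partial $250 increments; reduction = 2 × $125 = $250, leaving $1,875. Renter's Relief Credit: $113,800 is at or below the $310,800 threshold, so the full $5,575 applies. total $1,875 + $5,575 = $7,450
Difference: |$7,700 − $7,450| = $250.

$250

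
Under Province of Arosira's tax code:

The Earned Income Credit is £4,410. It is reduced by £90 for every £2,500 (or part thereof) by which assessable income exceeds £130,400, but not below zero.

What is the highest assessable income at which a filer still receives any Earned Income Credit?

£250,400

After 48 increments the reduction is 48 × £90 = £4,320, leaving £90; one more increment wipes it out. Increment 48 ends at excess 48 × £2,500 = £120,000, so the highest qualifying income is £130,400 + £120,000 = £250,400.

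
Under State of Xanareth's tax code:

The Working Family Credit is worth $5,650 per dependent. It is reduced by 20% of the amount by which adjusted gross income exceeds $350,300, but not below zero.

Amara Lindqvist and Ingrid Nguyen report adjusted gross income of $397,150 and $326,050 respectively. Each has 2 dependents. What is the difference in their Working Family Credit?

Amara ($397,150): Working Family Credit: base = 2 × $5,650 = $11,300. 20% of the $46,850 excess over $350,300 is $9,370; credit = $11,300 − $9,370 = $1,930.
Ingrid ($326,050): Working Family Credit: base = 2 × $5,650 = $11,300. $326,050 is at or below the $350,300 threshold, so the full $11,300 applies.
Difference: |$1,930 − $11,300| = $9,370.

$9,370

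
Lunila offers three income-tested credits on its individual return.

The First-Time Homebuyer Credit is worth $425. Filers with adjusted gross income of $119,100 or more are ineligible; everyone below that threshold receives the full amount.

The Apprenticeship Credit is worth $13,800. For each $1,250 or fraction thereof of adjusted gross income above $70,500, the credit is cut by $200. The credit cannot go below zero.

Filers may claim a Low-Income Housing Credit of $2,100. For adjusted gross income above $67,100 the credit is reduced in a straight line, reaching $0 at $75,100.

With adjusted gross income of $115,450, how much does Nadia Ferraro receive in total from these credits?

First-Time Homebuyer Credit: $115,450 is below the $119,100 cutoff, so the full $425 applies.
Apprenticeship Credit: income exceeds $70,500 by $44,950, which is 36 full-or-partial $1,250 increments; reduction = 36 × $200 = $7,200, leaving $6,600.
Low-Income Housing Credit: $115,450 is at or above $75,100, so the credit is $0.
Total: $425 + $6,600 + $0 = $7,025.

$7,025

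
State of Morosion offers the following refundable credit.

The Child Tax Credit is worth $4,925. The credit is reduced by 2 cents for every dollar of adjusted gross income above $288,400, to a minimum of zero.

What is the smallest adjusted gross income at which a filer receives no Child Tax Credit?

The credit falls by 2% of each dollar above $288,400, so it reaches zero when the excess is $4,925 / 2% = $246,250: income = $288,400 + $246,250 = $534,650.

$534,650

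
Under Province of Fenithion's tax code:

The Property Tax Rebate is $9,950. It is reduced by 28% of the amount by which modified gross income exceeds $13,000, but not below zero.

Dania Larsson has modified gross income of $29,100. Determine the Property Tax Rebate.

$5,442

Property Tax Rebate: 28% of the $16,100 excess over $13,000 is $4,508; credit = $9,950 − $4,508 = $5,442.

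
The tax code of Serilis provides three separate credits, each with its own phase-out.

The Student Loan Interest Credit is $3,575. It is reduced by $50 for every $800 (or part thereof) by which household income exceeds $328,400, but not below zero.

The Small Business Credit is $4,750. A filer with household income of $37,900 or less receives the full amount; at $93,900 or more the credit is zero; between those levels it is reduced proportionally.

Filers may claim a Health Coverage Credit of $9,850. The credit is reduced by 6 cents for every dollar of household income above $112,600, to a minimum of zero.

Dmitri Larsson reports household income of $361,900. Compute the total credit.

Student Loan Interest Credit: income exceeds $328,400 by $33,500, which is 42 full-or-partial $800 increments; reduction = 42 × $50 = $2,100, leaving $1,475.
Small Business Credit: $361,900 is at or above $93,900, so the credit is $0.
Health Coverage Credit: 6% of the $249,300 excess over $112,600 is $14,958 ≥ base, so the credit is $0.
Total: $1,475 + $0 + $0 = $1,475.

$1,475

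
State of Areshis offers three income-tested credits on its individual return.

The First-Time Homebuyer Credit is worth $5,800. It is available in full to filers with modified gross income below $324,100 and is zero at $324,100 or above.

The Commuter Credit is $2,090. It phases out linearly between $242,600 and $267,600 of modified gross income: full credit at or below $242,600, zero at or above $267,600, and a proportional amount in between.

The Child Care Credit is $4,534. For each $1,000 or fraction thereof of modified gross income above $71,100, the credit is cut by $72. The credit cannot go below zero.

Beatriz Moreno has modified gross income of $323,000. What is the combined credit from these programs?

First-Time Homebuyer Credit: $323,000 is below the $324,100 cutoff, so the full $5,800 applies.
Commuter Credit: $323,000 is at or above $267,600, so the credit is $0.
Child Care Credit: income exceeds $71,100 by $251,900 → 252 increments × $72 = $18,144 ≥ base, so the credit is $0.
Total: $5,800 + $0 + $0 = $5,800.

$5,800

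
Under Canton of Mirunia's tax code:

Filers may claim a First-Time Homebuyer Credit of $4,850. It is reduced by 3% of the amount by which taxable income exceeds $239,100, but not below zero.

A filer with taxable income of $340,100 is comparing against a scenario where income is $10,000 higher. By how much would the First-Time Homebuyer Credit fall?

$300

At $340,100 — 3% of the $101,000 excess over $239,100 is $3,030; credit = $4,850 − $3,030 = $1,820.
At $350,100 — 3% of the $111,000 excess over $239,100 is $3,330; credit = $4,850 − $3,330 = $1,520.
Lost: $1,820 − $1,520 = $300.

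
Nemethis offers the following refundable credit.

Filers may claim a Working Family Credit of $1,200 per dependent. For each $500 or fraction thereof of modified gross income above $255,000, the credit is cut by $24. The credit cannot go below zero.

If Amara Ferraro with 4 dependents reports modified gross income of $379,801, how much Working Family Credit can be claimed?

$0

Working Family Credit: base = 4 × $1,200 = $4,800. income exceeds $255,000 by $124,801 → 250 increments × $24 = $6,000 ≥ base, so the credit is $0.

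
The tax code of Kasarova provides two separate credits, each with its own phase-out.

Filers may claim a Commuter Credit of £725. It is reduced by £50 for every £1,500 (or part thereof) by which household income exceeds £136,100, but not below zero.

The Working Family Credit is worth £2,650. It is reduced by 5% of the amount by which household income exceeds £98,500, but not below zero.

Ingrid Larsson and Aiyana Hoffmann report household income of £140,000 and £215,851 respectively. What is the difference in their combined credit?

£1,150

Ingrid (£140,000): Commuter Credit: income exceeds £136,100 by £3,900, which is 3 full-or-partial £1,500 increments; reduction = 3 × £50 = £150, leaving £575. Working Family Credit: 5% of the £41,500 excess over £98,500 is £2,075; credit = £2,650 − £2,075 = £575. total £575 + £575 = £1,150
Aiyana (£215,851): Commuter Credit: income exceeds £136,100 by £79,751 → 54 increments × £50 = £2,700 ≥ base, so the credit is £0. Working Family Credit: 5% of the £117,351 excess over £98,500 is £5,867.55 ≥ base, so the credit is £0. total £0 + £0 = £0
Difference: |£1,150 − £0| = £1,150.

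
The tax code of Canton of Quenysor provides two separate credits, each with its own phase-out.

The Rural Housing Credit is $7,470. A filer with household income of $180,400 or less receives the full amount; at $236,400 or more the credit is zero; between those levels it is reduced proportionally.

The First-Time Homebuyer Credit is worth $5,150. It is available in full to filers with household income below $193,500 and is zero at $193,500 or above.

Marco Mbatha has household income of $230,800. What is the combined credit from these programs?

Rural Housing Credit: $230,800 is $50,400 into a $56,000 phase-out range, leaving 5,600/56,000 of the credit: $7,470 × 5,600/56,000 = $747.
First-Time Homebuyer Credit: $230,800 meets or exceeds the $193,500 cutoff, so the credit is $0.
Total: $747 + $0 = $747.

$747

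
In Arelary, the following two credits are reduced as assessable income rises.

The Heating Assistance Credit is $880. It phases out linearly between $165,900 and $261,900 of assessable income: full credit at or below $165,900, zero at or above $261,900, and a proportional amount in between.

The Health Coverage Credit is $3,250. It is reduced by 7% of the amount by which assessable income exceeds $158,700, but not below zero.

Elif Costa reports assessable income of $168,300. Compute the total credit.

Heating Assistance Credit: $168,300 is $2,400 into a $96,000 phase-out range, leaving 93,600/96,000 of the credit: $880 × 93,600/96,000 = $858.
Health Coverage Credit: 7% of the $9,600 excess over $158,700 is $672; credit = $3,250 − $672 = $2,578.
Total: $858 + $2,578 = $3,436.

$3,436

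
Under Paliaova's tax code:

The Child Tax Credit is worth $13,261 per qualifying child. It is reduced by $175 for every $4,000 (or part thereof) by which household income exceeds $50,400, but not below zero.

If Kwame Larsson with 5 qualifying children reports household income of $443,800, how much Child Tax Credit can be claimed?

Child Tax Credit: base = 5 × $13,261 = $66,305. income exceeds $50,400 by $393,400, which is 99 full-or-partial $4,000 increments; reduction = 99 × $175 = $17,325, leaving $48,980.

$48,980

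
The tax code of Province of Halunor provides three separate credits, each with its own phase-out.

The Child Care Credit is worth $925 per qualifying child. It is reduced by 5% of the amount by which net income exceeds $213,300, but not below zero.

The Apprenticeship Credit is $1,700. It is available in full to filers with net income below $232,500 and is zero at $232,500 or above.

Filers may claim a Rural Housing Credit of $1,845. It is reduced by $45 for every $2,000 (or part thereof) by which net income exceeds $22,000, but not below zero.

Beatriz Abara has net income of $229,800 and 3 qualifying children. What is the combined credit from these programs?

Child Care Credit: base = 3 × $925 = $2,775. 5% of the $16,500 excess over $213,300 is $825; credit = $2,775 − $825 = $1,950.
Apprenticeship Credit: $229,800 is below the $232,500 cutoff, so the full $1,700 applies.
Rural Housing Credit: income exceeds $22,000 by $207,800 → 104 increments × $45 = $4,680 ≥ base, so the credit is $0.
Total: $1,950 + $1,700 + $0 = $3,650.

$3,650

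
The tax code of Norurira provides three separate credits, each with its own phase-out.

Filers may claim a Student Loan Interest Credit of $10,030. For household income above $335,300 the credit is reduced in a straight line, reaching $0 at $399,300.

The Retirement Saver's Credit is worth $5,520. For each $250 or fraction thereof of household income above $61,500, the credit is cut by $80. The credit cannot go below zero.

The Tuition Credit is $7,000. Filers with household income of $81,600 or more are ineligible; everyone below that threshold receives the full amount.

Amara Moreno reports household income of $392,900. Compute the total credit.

Student Loan Interest Credit: $392,900 is $57,600 into a $64,000 phase-out range, leaving 6,400/64,000 of the credit: $10,030 × 6,400/64,000 = $1,003.
Retirement Saver's Credit: income exceeds $61,500 by $331,400 → 1326 increments × $80 = $106,080 ≥ base, so the credit is $0.
Tuition Credit: $392,900 meets or exceeds the $81,600 cutoff, so the credit is $0.
Total: $1,003 + $0 + $0 = $1,003.

$1,003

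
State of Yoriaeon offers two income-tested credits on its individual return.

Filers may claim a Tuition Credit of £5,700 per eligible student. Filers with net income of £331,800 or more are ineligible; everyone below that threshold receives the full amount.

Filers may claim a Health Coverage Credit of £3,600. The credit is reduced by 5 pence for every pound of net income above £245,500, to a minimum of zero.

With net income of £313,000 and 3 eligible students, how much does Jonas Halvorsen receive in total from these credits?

£17,325

Tuition Credit: base = 3 × £5,700 = £17,100. £313,000 is below the £331,800 cutoff, so the full £17,100 applies.
Health Coverage Credit: 5% of the £67,500 excess over £245,500 is £3,375; credit = £3,600 − £3,375 = £225.
Total: £17,100 + £225 = £17,325.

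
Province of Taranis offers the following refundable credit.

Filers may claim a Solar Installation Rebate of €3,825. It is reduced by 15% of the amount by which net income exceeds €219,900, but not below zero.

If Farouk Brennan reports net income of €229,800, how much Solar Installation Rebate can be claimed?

€2,340

Solar Installation Rebate: 15% of the €9,900 excess over €219,900 is €1,485; credit = €3,825 − €1,485 = €2,340.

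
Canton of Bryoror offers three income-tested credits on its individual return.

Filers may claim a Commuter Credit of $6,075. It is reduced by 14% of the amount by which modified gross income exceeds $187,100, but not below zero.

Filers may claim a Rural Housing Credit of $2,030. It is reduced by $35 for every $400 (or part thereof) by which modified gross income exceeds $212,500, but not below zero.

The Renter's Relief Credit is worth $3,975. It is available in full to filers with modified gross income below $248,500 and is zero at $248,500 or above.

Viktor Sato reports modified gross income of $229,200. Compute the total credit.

Commuter Credit: 14% of the $42,100 excess over $187,100 is $5,894; credit = $6,075 − $5,894 = $181.
Rural Housing Credit: income exceeds $212,500 by $16,700, which is 42 full-or-partial $400 increments; reduction = 42 × $35 = $1,470, leaving $560.
Renter's Relief Credit: $229,200 is below the $248,500 cutoff, so the full $3,975 applies.
Total: $181 + $560 + $3,975 = $4,716.

$4,716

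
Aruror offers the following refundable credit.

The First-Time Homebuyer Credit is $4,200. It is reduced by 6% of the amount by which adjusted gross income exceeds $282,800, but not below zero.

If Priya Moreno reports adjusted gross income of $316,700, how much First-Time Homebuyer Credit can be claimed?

$2,166

First-Time Homebuyer Credit: 6% of the $33,900 excess over $282,800 is $2,034; credit = $4,200 − $2,034 = $2,166.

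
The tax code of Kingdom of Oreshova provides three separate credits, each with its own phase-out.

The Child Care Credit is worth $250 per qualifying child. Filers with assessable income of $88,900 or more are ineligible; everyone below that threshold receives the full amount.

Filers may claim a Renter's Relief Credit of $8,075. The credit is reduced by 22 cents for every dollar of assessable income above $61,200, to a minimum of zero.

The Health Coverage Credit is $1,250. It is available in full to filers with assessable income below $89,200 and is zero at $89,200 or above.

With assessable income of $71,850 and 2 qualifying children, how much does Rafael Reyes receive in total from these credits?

$7,482

Child Care Credit: base = 2 × $250 = $500. $71,850 is below the $88,900 cutoff, so the full $500 applies.
Renter's Relief Credit: 22% of the $10,650 excess over $61,200 is $2,343; credit = $8,075 − $2,343 = $5,732.
Health Coverage Credit: $71,850 is below the $89,200 cutoff, so the full $1,250 applies.
Total: $500 + $5,732 + $1,250 = $7,482.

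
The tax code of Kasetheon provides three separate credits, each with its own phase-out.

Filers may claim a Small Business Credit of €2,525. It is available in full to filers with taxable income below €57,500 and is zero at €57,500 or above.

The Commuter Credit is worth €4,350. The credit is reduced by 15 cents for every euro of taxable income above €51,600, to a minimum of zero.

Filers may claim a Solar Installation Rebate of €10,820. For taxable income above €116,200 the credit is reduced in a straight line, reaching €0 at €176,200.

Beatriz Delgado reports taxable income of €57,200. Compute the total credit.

€16,855

Small Business Credit: €57,200 is below the €57,500 cutoff, so the full €2,525 applies.
Commuter Credit: 15% of the €5,600 excess over €51,600 is €840; credit = €4,350 − €840 = €3,510.
Solar Installation Rebate: €57,200 is at or below the €116,200 threshold, so the full €10,820 applies.
Total: €2,525 + €3,510 + €10,820 = €16,855.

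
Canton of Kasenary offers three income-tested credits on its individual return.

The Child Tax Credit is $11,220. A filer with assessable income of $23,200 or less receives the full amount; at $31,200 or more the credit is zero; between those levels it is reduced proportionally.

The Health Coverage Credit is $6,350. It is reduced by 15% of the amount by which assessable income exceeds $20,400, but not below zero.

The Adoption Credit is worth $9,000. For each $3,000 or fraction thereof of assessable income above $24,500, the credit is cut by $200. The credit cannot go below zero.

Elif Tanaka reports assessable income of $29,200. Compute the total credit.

$16,435

Child Tax Credit: $29,200 is $6,000 into a $8,000 phase-out range, leaving 2,000/8,000 of the credit: $11,220 × 2,000/8,000 = $2,805.
Health Coverage Credit: 15% of the $8,800 excess over $20,400 is $1,320; credit = $6,350 − $1,320 = $5,030.
Adoption Credit: income exceeds $24,500 by $4,700, which is 2 full-or-partial $3,000 increments; reduction = 2 × $200 = $400, leaving $8,600.
Total: $2,805 + $5,030 + $8,600 = $16,435.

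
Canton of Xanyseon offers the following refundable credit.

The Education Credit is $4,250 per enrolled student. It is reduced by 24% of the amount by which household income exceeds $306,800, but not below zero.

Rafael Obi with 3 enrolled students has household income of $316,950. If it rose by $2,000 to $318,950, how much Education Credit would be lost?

At $316,950 — base = 3 × $4,250 = $12,750. 24% of the $10,150 excess over $306,800 is $2,436; credit = $12,750 − $2,436 = $10,314.
At $318,950 — base = 3 × $4,250 = $12,750. 24% of the $12,150 excess over $306,800 is $2,916; credit = $12,750 − $2,916 = $9,834.
Lost: $10,314 − $9,834 = $480.

$480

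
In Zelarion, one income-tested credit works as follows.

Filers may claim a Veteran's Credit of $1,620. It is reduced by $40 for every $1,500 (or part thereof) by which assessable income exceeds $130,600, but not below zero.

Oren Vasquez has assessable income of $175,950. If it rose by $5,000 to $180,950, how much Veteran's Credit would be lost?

At $175,950 — income exceeds $130,600 by $45,350, which is 31 full-or-partial $1,500 increments; reduction = 31 × $40 = $1,240, leaving $380.
At $180,950 — income exceeds $130,600 by $50,350, which is 34 full-or-partial $1,500 increments; reduction = 34 × $40 = $1,360, leaving $260.
Lost: $380 − $260 = $120.

$120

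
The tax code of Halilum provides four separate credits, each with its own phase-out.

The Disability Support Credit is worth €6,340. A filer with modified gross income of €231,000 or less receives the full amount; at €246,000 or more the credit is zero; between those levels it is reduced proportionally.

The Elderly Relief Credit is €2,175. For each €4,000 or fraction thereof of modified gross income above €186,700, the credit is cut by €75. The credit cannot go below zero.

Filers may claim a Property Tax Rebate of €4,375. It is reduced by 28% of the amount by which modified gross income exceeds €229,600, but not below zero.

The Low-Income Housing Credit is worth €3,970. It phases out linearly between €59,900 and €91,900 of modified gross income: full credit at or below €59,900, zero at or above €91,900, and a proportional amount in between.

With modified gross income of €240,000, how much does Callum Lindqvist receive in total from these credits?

Disability Support Credit: €240,000 is €9,000 into a €15,000 phase-out range, leaving 6,000/15,000 of the credit: €6,340 × 6,000/15,000 = €2,536.
Elderly Relief Credit: income exceeds €186,700 by €53,300, which is 14 full-or-partial €4,000 increments; reduction = 14 × €75 = €1,050, leaving €1,125.
Property Tax Rebate: 28% of the €10,400 excess over €229,600 is €2,912; credit = €4,375 − €2,912 = €1,463.
Low-Income Housing Credit: €240,000 is at or above €91,900, so the credit is €0.
Total: €2,536 + €1,125 + €1,463 + €0 = €5,124.

€5,124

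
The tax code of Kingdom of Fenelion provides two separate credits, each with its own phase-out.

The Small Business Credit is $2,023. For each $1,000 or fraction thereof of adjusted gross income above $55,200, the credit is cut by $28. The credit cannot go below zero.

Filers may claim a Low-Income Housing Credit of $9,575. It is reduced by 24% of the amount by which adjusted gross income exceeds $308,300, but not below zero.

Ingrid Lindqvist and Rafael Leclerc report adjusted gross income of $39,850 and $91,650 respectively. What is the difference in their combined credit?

Ingrid ($39,850): Small Business Credit: $39,850 is at or below the $55,200 threshold, so the full $2,023 applies. Low-Income Housing Credit: $39,850 is at or below the $308,300 threshold, so the full $9,575 applies. total $2,023 + $9,575 = $11,598
Rafael ($91,650): Small Business Credit: income exceeds $55,200 by $36,450, which is 37 full-or-partial $1,000 increments; reduction = 37 × $28 = $1,036, leaving $987. Low-Income Housing Credit: $91,650 is at or below the $308,300 threshold, so the full $9,575 applies. total $987 + $9,575 = $10,562
Difference: |$11,598 − $10,562| = $1,036.

$1,036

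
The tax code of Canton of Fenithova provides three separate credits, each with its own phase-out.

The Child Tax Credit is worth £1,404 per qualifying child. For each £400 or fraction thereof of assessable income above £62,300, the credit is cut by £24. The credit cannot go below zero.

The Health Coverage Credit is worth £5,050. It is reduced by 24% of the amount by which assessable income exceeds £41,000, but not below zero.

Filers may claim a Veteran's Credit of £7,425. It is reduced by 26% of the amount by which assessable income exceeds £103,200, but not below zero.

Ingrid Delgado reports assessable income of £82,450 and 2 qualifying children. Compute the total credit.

Child Tax Credit: base = 2 × £1,404 = £2,808. income exceeds £62,300 by £20,150, which is 51 full-or-partial £400 increments; reduction = 51 × £24 = £1,224, leaving £1,584.
Health Coverage Credit: 24% of the £41,450 excess over £41,000 is £9,948 ≥ base, so the credit is £0.
Veteran's Credit: £82,450 is at or below the £103,200 threshold, so the full £7,425 applies.
Total: £1,584 + £0 + £7,425 = £9,009.

£9,009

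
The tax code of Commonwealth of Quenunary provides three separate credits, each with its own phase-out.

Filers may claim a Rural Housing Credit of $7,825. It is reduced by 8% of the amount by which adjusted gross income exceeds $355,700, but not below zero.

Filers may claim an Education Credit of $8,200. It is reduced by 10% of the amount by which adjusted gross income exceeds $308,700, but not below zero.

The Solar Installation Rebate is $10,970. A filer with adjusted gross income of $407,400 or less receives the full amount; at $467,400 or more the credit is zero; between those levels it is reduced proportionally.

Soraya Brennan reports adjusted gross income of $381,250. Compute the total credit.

Rural Housing Credit: 8% of the $25,550 excess over $355,700 is $2,044; credit = $7,825 − $2,044 = $5,781.
Education Credit: 10% of the $72,550 excess over $308,700 is $7,255; credit = $8,200 − $7,255 = $945.
Solar Installation Rebate: $381,250 is at or below the $407,400 threshold, so the full $10,970 applies.
Total: $5,781 + $945 + $10,970 = $17,696.

$17,696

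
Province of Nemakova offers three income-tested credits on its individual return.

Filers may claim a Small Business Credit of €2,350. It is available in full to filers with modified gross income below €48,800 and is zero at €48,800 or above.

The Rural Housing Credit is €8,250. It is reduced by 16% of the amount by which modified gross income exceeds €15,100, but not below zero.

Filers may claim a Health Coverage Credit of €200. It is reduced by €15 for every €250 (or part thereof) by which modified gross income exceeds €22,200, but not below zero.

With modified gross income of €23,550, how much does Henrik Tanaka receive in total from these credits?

Small Business Credit: €23,550 is below the €48,800 cutoff, so the full €2,350 applies.
Rural Housing Credit: 16% of the €8,450 excess over €15,100 is €1,352; credit = €8,250 − €1,352 = €6,898.
Health Coverage Credit: income exceeds €22,200 by €1,350, which is 6 full-or-partial €250 increments; reduction = 6 × €15 = €90, leaving €110.
Total: €2,350 + €6,898 + €110 = €9,358.

€9,358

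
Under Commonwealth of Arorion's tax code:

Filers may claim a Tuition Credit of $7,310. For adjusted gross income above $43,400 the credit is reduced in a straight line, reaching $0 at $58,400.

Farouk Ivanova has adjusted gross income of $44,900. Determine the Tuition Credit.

$6,579

Tuition Credit: $44,900 is $1,500 into a $15,000 phase-out range, leaving 13,500/15,000 of the credit: $7,310 × 13,500/15,000 = $6,579.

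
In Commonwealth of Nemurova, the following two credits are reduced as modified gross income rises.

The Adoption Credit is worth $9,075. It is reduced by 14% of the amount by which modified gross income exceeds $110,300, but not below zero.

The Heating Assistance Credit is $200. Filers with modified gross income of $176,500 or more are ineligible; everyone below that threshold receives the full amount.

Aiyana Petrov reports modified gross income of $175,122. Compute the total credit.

$200

Adoption Credit: 14% of the $64,822 excess over $110,300 is $9,075.08 ≥ base, so the credit is $0.
Heating Assistance Credit: $175,122 is below the $176,500 cutoff, so the full $200 applies.
Total: $0 + $200 = $200.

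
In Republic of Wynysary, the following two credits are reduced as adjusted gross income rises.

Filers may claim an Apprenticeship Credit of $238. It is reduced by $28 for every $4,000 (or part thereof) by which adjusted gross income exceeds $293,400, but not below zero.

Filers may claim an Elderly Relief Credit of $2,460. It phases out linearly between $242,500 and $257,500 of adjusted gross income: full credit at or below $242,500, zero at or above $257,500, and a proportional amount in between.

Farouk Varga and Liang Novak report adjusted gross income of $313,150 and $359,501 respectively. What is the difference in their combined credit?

$98

Farouk ($313,150): Apprenticeship Credit: income exceeds $293,400 by $19,750, which is 5 full-or-partial $4,000 increments; reduction = 5 × $28 = $140, leaving $98. Elderly Relief Credit: $313,150 is at or above $257,500, so the credit is $0. total $98 + $0 = $98
Liang ($359,501): Apprenticeship Credit: income exceeds $293,400 by $66,101 → 17 increments × $28 = $476 ≥ base, so the credit is $0. Elderly Relief Credit: $359,501 is at or above $257,500, so the credit is $0. total $0 + $0 = $0
Difference: |$98 − $0| = $98.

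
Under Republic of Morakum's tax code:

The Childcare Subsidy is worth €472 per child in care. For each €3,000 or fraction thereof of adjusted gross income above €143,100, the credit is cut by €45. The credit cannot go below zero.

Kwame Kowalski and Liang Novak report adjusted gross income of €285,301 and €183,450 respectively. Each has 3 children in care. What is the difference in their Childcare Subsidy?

Kwame (€285,301): Childcare Subsidy: base = 3 × €472 = €1,416. income exceeds €143,100 by €142,201 → 48 increments × €45 = €2,160 ≥ base, so the credit is €0.
Liang (€183,450): Childcare Subsidy: base = 3 × €472 = €1,416. income exceeds €143,100 by €40,350, which is 14 full-or-partial €3,000 increments; reduction = 14 × €45 = €630, leaving €786.
Difference: |€0 − €786| = €786.

€786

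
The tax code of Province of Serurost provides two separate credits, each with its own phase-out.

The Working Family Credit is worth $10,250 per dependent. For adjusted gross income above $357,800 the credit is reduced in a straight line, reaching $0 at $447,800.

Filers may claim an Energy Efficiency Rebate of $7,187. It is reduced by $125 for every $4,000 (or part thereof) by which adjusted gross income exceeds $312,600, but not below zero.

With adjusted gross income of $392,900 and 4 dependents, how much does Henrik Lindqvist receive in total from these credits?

Working Family Credit: base = 4 × $10,250 = $41,000. $392,900 is $35,100 into a $90,000 phase-out range, leaving 54,900/90,000 of the credit: $41,000 × 54,900/90,000 = $25,010.
Energy Efficiency Rebate: income exceeds $312,600 by $80,300, which is 21 full-or-partial $4,000 increments; reduction = 21 × $125 = $2,625, leaving $4,562.
Total: $25,010 + $4,562 = $29,572.

$29,572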